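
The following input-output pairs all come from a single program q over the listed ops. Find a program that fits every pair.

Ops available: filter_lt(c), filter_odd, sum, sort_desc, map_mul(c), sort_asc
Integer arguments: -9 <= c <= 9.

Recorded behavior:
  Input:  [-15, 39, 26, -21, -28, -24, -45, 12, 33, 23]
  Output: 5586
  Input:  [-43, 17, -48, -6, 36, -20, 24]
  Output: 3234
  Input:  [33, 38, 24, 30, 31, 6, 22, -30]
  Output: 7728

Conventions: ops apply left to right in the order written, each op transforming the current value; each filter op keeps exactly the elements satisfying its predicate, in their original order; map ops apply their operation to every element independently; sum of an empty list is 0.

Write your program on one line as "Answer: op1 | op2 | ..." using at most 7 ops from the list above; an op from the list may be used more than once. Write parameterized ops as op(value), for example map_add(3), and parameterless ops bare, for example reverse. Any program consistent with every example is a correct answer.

map_mul(-1) | filter_lt(1) | sort_asc | map_mul(-7) | map_mul(6) | sum

Check, running the answer program on each example:
  [-15, 39, 26, -21, -28, -24, -45, 12, 33, 23] -> [15, -39, -26, 21, 28, 24, 45, -12, -33, -23] -> [-39, -26, -12, -33, -23] -> [-39, -33, -26, -23, -12] -> [273, 231, 182, 161, 84] -> [1638, 1386, 1092, 966, 504] -> 5586
  [-43, 17, -48, -6, 36, -20, 24] -> [43, -17, 48, 6, -36, 20, -24] -> [-17, -36, -24] -> [-36, -24, -17] -> [252, 168, 119] -> [1512, 1008, 714] -> 3234
  [33, 38, 24, 30, 31, 6, 22, -30] -> [-33, -38, -24, -30, -31, -6, -22, 30] -> [-33, -38, -24, -30, -31, -6, -22] -> [-38, -33, -31, -30, -24, -22, -6] -> [266, 231, 217, 210, 168, 154, 42] -> [1596, 1386, 1302, 1260, 1008, 924, 252] -> 7728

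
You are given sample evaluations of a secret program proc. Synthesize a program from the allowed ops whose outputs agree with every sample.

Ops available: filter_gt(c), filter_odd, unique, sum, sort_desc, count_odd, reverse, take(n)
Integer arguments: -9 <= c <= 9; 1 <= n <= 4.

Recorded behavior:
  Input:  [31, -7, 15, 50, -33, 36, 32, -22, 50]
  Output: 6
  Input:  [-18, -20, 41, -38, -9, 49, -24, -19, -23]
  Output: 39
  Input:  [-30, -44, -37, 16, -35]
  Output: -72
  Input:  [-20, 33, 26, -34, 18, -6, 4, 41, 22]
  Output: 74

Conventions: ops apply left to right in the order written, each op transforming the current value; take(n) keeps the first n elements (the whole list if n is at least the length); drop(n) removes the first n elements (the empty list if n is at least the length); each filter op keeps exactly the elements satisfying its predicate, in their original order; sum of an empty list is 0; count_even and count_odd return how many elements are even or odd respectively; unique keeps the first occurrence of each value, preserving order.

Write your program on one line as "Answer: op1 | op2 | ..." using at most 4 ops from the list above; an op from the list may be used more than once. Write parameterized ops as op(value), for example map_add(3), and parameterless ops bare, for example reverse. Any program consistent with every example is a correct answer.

sort_desc | filter_odd | reverse | sum

Check, running the answer program on each example:
  [31, -7, 15, 50, -33, 36, 32, -22, 50] -> [50, 50, 36, 32, 31, 15, -7, -22, -33] -> [31, 15, -7, -33] -> [-33, -7, 15, 31] -> 6
  [-18, -20, 41, -38, -9, 49, -24, -19, -23] -> [49, 41, -9, -18, -19, -20, -23, -24, -38] -> [49, 41, -9, -19, -23] -> [-23, -19, -9, 41, 49] -> 39
  [-30, -44, -37, 16, -35] -> [16, -30, -35, -37, -44] -> [-35, -37] -> [-37, -35] -> -72
  [-20, 33, 26, -34, 18, -6, 4, 41, 22] -> [41, 33, 26, 22, 18, 4, -6, -20, -34] -> [41, 33] -> [33, 41] -> 74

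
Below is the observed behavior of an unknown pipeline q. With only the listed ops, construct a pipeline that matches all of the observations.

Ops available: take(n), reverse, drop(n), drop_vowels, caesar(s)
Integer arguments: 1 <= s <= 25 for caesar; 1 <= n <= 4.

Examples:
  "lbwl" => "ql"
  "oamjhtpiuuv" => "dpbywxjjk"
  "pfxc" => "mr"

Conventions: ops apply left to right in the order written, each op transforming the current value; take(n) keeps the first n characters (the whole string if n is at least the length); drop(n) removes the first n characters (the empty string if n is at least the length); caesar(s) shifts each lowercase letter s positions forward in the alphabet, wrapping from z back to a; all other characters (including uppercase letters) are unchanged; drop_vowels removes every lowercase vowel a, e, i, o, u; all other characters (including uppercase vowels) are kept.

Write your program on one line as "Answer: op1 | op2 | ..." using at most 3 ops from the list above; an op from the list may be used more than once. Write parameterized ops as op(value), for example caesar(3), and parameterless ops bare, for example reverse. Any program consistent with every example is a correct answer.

caesar(15) | drop_vowels

Check, running the answer program on each example:
  "lbwl" -> "aqla" -> "ql"
  "oamjhtpiuuv" -> "dpbywiexjjk" -> "dpbywxjjk"
  "pfxc" -> "eumr" -> "mr"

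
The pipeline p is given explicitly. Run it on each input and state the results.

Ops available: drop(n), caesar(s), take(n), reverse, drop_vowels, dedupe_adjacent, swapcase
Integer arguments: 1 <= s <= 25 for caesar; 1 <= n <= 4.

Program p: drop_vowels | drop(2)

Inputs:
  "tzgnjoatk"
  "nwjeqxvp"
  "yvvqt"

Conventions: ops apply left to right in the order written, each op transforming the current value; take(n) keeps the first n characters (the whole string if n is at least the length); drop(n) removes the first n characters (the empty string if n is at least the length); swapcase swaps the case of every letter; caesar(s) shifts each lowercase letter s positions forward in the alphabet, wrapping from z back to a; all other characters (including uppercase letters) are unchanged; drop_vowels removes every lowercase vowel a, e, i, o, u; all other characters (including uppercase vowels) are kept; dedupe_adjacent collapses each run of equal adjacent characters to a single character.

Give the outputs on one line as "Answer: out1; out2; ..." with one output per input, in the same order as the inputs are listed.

Execution, op by op:
  "tzgnjoatk" -> "tzgnjtk" -> "gnjtk"
  "nwjeqxvp" -> "nwjqxvp" -> "jqxvp"
  "yvvqt" -> "yvvqt" -> "vqt"

"gnjtk"; "jqxvp"; "vqt"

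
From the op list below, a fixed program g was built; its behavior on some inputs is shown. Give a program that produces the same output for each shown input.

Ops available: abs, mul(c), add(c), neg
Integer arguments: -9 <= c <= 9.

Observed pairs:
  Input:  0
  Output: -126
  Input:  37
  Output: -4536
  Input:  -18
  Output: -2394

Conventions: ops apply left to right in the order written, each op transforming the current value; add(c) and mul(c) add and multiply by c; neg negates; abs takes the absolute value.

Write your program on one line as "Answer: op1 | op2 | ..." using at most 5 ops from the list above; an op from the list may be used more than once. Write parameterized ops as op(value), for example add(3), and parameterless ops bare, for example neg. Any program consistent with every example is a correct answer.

mul(6) | add(-6) | mul(-7) | abs | mul(-3)

Check, running the answer program on each example:
  0 -> 0 -> -6 -> 42 -> 42 -> -126
  37 -> 222 -> 216 -> -1512 -> 1512 -> -4536
  -18 -> -108 -> -114 -> 798 -> 798 -> -2394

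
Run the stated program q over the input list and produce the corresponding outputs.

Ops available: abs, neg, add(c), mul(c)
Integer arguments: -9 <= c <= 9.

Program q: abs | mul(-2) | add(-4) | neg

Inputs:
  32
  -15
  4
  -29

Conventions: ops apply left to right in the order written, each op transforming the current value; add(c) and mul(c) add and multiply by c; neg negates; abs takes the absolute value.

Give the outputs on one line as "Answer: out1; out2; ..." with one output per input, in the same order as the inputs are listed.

68; 34; 12; 62

Execution, op by op:
  32 -> 32 -> -64 -> -68 -> 68
  -15 -> 15 -> -30 -> -34 -> 34
  4 -> 4 -> -8 -> -12 -> 12
  -29 -> 29 -> -58 -> -62 -> 62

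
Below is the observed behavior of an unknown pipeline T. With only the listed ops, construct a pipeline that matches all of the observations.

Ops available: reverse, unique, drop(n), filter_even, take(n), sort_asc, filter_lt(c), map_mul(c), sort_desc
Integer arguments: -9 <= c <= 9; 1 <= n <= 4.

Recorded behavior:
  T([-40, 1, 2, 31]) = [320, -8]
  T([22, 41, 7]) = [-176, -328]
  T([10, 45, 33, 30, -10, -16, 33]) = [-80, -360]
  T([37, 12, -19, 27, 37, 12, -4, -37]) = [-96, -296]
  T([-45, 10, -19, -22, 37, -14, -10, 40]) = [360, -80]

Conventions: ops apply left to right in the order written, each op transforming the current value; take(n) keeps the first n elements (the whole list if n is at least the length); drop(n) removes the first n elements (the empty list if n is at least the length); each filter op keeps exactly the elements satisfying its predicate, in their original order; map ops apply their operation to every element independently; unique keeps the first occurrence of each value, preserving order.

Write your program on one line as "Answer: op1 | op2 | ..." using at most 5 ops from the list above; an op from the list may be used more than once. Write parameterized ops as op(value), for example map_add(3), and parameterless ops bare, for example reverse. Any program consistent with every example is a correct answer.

unique | take(2) | sort_asc | map_mul(-8)

Check, running the answer program on each example:
  [-40, 1, 2, 31] -> [-40, 1, 2, 31] -> [-40, 1] -> [-40, 1] -> [320, -8]
  [22, 41, 7] -> [22, 41, 7] -> [22, 41] -> [22, 41] -> [-176, -328]
  [10, 45, 33, 30, -10, -16, 33] -> [10, 45, 33, 30, -10, -16] -> [10, 45] -> [10, 45] -> [-80, -360]
  [37, 12, -19, 27, 37, 12, -4, -37] -> [37, 12, -19, 27, -4, -37] -> [37, 12] -> [12, 37] -> [-96, -296]
  [-45, 10, -19, -22, 37, -14, -10, 40] -> [-45, 10, -19, -22, 37, -14, -10, 40] -> [-45, 10] -> [-45, 10] -> [360, -80]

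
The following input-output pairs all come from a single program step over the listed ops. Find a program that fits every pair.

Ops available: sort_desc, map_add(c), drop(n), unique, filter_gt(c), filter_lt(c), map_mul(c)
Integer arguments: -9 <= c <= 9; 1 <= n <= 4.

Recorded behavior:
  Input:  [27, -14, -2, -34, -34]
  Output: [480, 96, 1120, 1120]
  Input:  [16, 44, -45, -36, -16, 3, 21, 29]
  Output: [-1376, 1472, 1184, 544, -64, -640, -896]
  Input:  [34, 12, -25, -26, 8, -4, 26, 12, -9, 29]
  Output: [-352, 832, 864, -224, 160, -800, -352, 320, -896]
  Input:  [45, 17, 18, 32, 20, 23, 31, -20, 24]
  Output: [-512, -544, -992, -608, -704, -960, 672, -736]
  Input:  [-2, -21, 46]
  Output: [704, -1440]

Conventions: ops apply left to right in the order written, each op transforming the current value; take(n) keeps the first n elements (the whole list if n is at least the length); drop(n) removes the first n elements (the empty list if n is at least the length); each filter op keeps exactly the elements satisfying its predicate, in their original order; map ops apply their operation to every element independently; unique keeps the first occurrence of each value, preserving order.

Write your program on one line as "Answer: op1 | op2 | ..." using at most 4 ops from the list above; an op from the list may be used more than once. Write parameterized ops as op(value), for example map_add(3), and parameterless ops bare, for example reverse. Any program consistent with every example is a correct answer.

map_add(-1) | drop(1) | map_mul(-4) | map_mul(8)

Check, running the answer program on each example:
  [27, -14, -2, -34, -34] -> [26, -15, -3, -35, -35] -> [-15, -3, -35, -35] -> [60, 12, 140, 140] -> [480, 96, 1120, 1120]
  [16, 44, -45, -36, -16, 3, 21, 29] -> [15, 43, -46, -37, -17, 2, 20, 28] -> [43, -46, -37, -17, 2, 20, 28] -> [-172, 184, 148, 68, -8, -80, -112] -> [-1376, 1472, 1184, 544, -64, -640, -896]
  [34, 12, -25, -26, 8, -4, 26, 12, -9, 29] -> [33, 11, -26, -27, 7, -5, 25, 11, -10, 28] -> [11, -26, -27, 7, -5, 25, 11, -10, 28] -> [-44, 104, 108, -28, 20, -100, -44, 40, -112] -> [-352, 832, 864, -224, 160, -800, -352, 320, -896]
  [45, 17, 18, 32, 20, 23, 31, -20, 24] -> [44, 16, 17, 31, 19, 22, 30, -21, 23] -> [16, 17, 31, 19, 22, 30, -21, 23] -> [-64, -68, -124, -76, -88, -120, 84, -92] -> [-512, -544, -992, -608, -704, -960, 672, -736]
  [-2, -21, 46] -> [-3, -22, 45] -> [-22, 45] -> [88, -180] -> [704, -1440]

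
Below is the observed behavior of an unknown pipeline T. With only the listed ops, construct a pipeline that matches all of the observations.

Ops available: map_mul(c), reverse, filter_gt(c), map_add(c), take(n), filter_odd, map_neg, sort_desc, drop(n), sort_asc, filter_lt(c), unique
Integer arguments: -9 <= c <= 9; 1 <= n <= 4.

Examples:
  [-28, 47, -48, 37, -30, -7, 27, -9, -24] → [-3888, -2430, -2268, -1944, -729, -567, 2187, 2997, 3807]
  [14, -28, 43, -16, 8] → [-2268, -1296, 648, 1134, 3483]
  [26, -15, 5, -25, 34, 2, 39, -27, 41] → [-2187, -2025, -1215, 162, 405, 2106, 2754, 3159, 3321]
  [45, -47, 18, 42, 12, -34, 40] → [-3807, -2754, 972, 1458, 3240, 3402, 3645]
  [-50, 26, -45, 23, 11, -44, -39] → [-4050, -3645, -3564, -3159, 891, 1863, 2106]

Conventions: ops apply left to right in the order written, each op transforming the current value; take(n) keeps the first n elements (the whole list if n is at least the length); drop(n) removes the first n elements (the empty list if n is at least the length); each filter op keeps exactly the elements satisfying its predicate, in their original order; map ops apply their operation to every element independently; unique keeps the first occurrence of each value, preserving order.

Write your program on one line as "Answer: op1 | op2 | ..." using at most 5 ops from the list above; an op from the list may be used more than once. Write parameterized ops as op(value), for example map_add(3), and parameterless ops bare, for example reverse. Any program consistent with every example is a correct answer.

sort_desc | map_mul(9) | map_neg | map_mul(-9) | sort_asc

Check, running the answer program on each example:
  [-28, 47, -48, 37, -30, -7, 27, -9, -24] -> [47, 37, 27, -7, -9, -24, -28, -30, -48] -> [423, 333, 243, -63, -81, -216, -252, -270, -432] -> [-423, -333, -243, 63, 81, 216, 252, 270, 432] -> [3807, 2997, 2187, -567, -729, -1944, -2268, -2430, -3888] -> [-3888, -2430, -2268, -1944, -729, -567, 2187, 2997, 3807]
  [14, -28, 43, -16, 8] -> [43, 14, 8, -16, -28] -> [387, 126, 72, -144, -252] -> [-387, -126, -72, 144, 252] -> [3483, 1134, 648, -1296, -2268] -> [-2268, -1296, 648, 1134, 3483]
  [26, -15, 5, -25, 34, 2, 39, -27, 41] -> [41, 39, 34, 26, 5, 2, -15, -25, -27] -> [369, 351, 306, 234, 45, 18, -135, -225, -243] -> [-369, -351, -306, -234, -45, -18, 135, 225, 243] -> [3321, 3159, 2754, 2106, 405, 162, -1215, -2025, -2187] -> [-2187, -2025, -1215, 162, 405, 2106, 2754, 3159, 3321]
  [45, -47, 18, 42, 12, -34, 40] -> [45, 42, 40, 18, 12, -34, -47] -> [405, 378, 360, 162, 108, -306, -423] -> [-405, -378, -360, -162, -108, 306, 423] -> [3645, 3402, 3240, 1458, 972, -2754, -3807] -> [-3807, -2754, 972, 1458, 3240, 3402, 3645]
  [-50, 26, -45, 23, 11, -44, -39] -> [26, 23, 11, -39, -44, -45, -50] -> [234, 207, 99, -351, -396, -405, -450] -> [-234, -207, -99, 351, 396, 405, 450] -> [2106, 1863, 891, -3159, -3564, -3645, -4050] -> [-4050, -3645, -3564, -3159, 891, 1863, 2106]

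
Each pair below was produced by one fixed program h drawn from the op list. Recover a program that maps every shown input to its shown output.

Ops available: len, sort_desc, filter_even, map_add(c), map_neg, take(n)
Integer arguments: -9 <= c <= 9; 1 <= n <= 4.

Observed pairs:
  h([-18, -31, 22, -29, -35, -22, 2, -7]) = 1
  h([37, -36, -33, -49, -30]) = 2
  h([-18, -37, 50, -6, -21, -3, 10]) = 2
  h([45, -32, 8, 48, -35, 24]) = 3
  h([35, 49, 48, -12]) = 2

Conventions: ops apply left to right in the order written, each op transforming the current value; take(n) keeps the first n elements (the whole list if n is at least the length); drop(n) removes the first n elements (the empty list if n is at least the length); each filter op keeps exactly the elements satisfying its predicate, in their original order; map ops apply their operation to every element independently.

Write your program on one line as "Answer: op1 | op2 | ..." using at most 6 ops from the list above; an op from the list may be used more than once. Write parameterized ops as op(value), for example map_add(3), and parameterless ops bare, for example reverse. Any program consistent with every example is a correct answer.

sort_desc | map_neg | sort_desc | take(4) | filter_even | len

Check, running the answer program on each example:
  [-18, -31, 22, -29, -35, -22, 2, -7] -> [22, 2, -7, -18, -22, -29, -31, -35] -> [-22, -2, 7, 18, 22, 29, 31, 35] -> [35, 31, 29, 22, 18, 7, -2, -22] -> [35, 31, 29, 22] -> [22] -> 1
  [37, -36, -33, -49, -30] -> [37, -30, -33, -36, -49] -> [-37, 30, 33, 36, 49] -> [49, 36, 33, 30, -37] -> [49, 36, 33, 30] -> [36, 30] -> 2
  [-18, -37, 50, -6, -21, -3, 10] -> [50, 10, -3, -6, -18, -21, -37] -> [-50, -10, 3, 6, 18, 21, 37] -> [37, 21, 18, 6, 3, -10, -50] -> [37, 21, 18, 6] -> [18, 6] -> 2
  [45, -32, 8, 48, -35, 24] -> [48, 45, 24, 8, -32, -35] -> [-48, -45, -24, -8, 32, 35] -> [35, 32, -8, -24, -45, -48] -> [35, 32, -8, -24] -> [32, -8, -24] -> 3
  [35, 49, 48, -12] -> [49, 48, 35, -12] -> [-49, -48, -35, 12] -> [12, -35, -48, -49] -> [12, -35, -48, -49] -> [12, -48] -> 2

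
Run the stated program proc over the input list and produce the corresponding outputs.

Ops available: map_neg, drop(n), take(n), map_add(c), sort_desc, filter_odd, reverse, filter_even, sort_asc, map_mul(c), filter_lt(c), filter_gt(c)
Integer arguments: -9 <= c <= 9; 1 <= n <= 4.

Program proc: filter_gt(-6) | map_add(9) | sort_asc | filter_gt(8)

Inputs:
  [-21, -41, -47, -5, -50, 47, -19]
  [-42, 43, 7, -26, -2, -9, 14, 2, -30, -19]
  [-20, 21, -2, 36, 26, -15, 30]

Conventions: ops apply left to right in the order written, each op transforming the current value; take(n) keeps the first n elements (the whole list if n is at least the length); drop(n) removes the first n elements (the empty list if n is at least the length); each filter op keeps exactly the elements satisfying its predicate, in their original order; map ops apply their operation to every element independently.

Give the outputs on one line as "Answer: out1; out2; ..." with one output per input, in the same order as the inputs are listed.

[56]; [11, 16, 23, 52]; [30, 35, 39, 45]

Execution, op by op:
  [-21, -41, -47, -5, -50, 47, -19] -> [-5, 47] -> [4, 56] -> [4, 56] -> [56]
  [-42, 43, 7, -26, -2, -9, 14, 2, -30, -19] -> [43, 7, -2, 14, 2] -> [52, 16, 7, 23, 11] -> [7, 11, 16, 23, 52] -> [11, 16, 23, 52]
  [-20, 21, -2, 36, 26, -15, 30] -> [21, -2, 36, 26, 30] -> [30, 7, 45, 35, 39] -> [7, 30, 35, 39, 45] -> [30, 35, 39, 45]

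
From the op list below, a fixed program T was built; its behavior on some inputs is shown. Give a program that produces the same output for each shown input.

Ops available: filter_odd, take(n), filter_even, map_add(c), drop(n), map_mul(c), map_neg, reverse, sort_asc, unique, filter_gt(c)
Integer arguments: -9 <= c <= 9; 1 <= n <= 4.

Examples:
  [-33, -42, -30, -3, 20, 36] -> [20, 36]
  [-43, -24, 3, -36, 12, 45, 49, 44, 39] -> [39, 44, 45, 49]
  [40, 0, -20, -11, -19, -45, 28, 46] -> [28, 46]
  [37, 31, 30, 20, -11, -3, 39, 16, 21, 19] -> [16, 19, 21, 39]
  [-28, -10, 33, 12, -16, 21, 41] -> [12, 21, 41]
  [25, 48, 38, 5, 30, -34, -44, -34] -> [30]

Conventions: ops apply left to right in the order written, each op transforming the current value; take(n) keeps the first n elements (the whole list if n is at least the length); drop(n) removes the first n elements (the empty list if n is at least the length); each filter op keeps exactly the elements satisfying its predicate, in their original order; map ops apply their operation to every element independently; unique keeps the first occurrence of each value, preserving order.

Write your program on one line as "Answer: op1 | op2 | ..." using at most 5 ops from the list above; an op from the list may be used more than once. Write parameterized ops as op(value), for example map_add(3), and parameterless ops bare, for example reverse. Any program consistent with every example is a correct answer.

reverse | take(4) | sort_asc | filter_gt(0)

Check, running the answer program on each example:
  [-33, -42, -30, -3, 20, 36] -> [36, 20, -3, -30, -42, -33] -> [36, 20, -3, -30] -> [-30, -3, 20, 36] -> [20, 36]
  [-43, -24, 3, -36, 12, 45, 49, 44, 39] -> [39, 44, 49, 45, 12, -36, 3, -24, -43] -> [39, 44, 49, 45] -> [39, 44, 45, 49] -> [39, 44, 45, 49]
  [40, 0, -20, -11, -19, -45, 28, 46] -> [46, 28, -45, -19, -11, -20, 0, 40] -> [46, 28, -45, -19] -> [-45, -19, 28, 46] -> [28, 46]
  [37, 31, 30, 20, -11, -3, 39, 16, 21, 19] -> [19, 21, 16, 39, -3, -11, 20, 30, 31, 37] -> [19, 21, 16, 39] -> [16, 19, 21, 39] -> [16, 19, 21, 39]
  [-28, -10, 33, 12, -16, 21, 41] -> [41, 21, -16, 12, 33, -10, -28] -> [41, 21, -16, 12] -> [-16, 12, 21, 41] -> [12, 21, 41]
  [25, 48, 38, 5, 30, -34, -44, -34] -> [-34, -44, -34, 30, 5, 38, 48, 25] -> [-34, -44, -34, 30] -> [-44, -34, -34, 30] -> [30]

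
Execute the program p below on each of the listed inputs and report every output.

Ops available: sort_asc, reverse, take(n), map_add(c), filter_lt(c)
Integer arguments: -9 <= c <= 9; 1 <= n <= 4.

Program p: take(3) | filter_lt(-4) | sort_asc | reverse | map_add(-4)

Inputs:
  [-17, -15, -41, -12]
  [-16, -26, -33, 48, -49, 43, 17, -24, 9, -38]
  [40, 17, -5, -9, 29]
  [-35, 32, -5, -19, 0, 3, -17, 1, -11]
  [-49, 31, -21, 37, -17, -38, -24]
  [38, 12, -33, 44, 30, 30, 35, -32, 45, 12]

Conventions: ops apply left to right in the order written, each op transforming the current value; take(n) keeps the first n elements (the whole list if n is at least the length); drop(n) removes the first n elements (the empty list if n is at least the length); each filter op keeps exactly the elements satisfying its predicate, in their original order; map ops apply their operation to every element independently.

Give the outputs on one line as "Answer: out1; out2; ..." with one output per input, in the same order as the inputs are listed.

[-19, -21, -45]; [-20, -30, -37]; [-9]; [-9, -39]; [-25, -53]; [-37]

Execution, op by op:
  [-17, -15, -41, -12] -> [-17, -15, -41] -> [-17, -15, -41] -> [-41, -17, -15] -> [-15, -17, -41] -> [-19, -21, -45]
  [-16, -26, -33, 48, -49, 43, 17, -24, 9, -38] -> [-16, -26, -33] -> [-16, -26, -33] -> [-33, -26, -16] -> [-16, -26, -33] -> [-20, -30, -37]
  [40, 17, -5, -9, 29] -> [40, 17, -5] -> [-5] -> [-5] -> [-5] -> [-9]
  [-35, 32, -5, -19, 0, 3, -17, 1, -11] -> [-35, 32, -5] -> [-35, -5] -> [-35, -5] -> [-5, -35] -> [-9, -39]
  [-49, 31, -21, 37, -17, -38, -24] -> [-49, 31, -21] -> [-49, -21] -> [-49, -21] -> [-21, -49] -> [-25, -53]
  [38, 12, -33, 44, 30, 30, 35, -32, 45, 12] -> [38, 12, -33] -> [-33] -> [-33] -> [-33] -> [-37]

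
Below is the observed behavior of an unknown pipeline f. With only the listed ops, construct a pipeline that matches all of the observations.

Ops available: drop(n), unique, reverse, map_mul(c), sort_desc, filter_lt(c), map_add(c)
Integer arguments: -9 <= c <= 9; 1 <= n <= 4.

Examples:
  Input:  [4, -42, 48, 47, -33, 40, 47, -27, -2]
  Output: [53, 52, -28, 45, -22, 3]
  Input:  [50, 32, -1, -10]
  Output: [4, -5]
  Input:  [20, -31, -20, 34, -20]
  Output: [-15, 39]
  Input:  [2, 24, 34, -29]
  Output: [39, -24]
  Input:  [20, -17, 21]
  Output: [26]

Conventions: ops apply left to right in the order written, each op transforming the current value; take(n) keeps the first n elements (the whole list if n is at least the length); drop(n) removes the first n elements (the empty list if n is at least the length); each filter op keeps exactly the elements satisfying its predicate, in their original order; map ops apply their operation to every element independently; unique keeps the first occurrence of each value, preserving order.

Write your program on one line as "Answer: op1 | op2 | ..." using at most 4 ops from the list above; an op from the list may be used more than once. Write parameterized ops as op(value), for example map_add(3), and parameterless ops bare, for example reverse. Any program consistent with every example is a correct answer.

unique | drop(2) | map_add(5)

Check, running the answer program on each example:
  [4, -42, 48, 47, -33, 40, 47, -27, -2] -> [4, -42, 48, 47, -33, 40, -27, -2] -> [48, 47, -33, 40, -27, -2] -> [53, 52, -28, 45, -22, 3]
  [50, 32, -1, -10] -> [50, 32, -1, -10] -> [-1, -10] -> [4, -5]
  [20, -31, -20, 34, -20] -> [20, -31, -20, 34] -> [-20, 34] -> [-15, 39]
  [2, 24, 34, -29] -> [2, 24, 34, -29] -> [34, -29] -> [39, -24]
  [20, -17, 21] -> [20, -17, 21] -> [21] -> [26]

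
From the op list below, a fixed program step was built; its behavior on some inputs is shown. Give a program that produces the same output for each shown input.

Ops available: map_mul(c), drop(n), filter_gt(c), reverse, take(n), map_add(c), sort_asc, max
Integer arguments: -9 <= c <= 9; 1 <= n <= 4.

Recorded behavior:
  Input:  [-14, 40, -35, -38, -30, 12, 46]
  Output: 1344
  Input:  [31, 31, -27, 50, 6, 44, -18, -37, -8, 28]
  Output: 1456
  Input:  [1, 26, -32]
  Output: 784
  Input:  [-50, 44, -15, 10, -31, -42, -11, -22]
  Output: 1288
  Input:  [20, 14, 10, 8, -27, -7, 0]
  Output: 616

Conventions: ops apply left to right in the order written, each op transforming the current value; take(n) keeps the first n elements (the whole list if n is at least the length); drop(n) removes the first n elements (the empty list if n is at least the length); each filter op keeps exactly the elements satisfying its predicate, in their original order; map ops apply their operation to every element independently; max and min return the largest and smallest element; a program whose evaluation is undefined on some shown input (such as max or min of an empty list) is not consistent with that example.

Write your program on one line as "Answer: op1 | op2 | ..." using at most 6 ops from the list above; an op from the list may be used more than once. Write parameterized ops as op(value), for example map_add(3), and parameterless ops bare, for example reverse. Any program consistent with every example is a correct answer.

map_mul(4) | map_add(8) | map_mul(7) | reverse | max

Check, running the answer program on each example:
  [-14, 40, -35, -38, -30, 12, 46] -> [-56, 160, -140, -152, -120, 48, 184] -> [-48, 168, -132, -144, -112, 56, 192] -> [-336, 1176, -924, -1008, -784, 392, 1344] -> [1344, 392, -784, -1008, -924, 1176, -336] -> 1344
  [31, 31, -27, 50, 6, 44, -18, -37, -8, 28] -> [124, 124, -108, 200, 24, 176, -72, -148, -32, 112] -> [132, 132, -100, 208, 32, 184, -64, -140, -24, 120] -> [924, 924, -700, 1456, 224, 1288, -448, -980, -168, 840] -> [840, -168, -980, -448, 1288, 224, 1456, -700, 924, 924] -> 1456
  [1, 26, -32] -> [4, 104, -128] -> [12, 112, -120] -> [84, 784, -840] -> [-840, 784, 84] -> 784
  [-50, 44, -15, 10, -31, -42, -11, -22] -> [-200, 176, -60, 40, -124, -168, -44, -88] -> [-192, 184, -52, 48, -116, -160, -36, -80] -> [-1344, 1288, -364, 336, -812, -1120, -252, -560] -> [-560, -252, -1120, -812, 336, -364, 1288, -1344] -> 1288
  [20, 14, 10, 8, -27, -7, 0] -> [80, 56, 40, 32, -108, -28, 0] -> [88, 64, 48, 40, -100, -20, 8] -> [616, 448, 336, 280, -700, -140, 56] -> [56, -140, -700, 280, 336, 448, 616] -> 616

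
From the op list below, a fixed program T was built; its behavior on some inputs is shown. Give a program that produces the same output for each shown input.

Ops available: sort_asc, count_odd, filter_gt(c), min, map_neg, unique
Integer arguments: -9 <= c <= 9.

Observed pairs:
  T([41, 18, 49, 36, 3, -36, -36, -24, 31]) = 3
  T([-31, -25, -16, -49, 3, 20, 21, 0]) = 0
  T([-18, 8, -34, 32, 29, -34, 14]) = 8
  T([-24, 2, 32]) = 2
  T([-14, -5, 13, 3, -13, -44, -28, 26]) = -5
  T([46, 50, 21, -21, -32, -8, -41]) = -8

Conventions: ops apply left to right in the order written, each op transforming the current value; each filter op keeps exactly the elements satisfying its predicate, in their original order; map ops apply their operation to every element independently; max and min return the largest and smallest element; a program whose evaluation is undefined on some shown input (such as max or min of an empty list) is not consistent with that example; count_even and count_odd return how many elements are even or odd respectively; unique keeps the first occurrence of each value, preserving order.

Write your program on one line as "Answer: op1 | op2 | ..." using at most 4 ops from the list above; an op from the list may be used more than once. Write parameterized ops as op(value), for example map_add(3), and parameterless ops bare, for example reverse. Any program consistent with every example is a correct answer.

unique | sort_asc | filter_gt(-9) | min

Check, running the answer program on each example:
  [41, 18, 49, 36, 3, -36, -36, -24, 31] -> [41, 18, 49, 36, 3, -36, -24, 31] -> [-36, -24, 3, 18, 31, 36, 41, 49] -> [3, 18, 31, 36, 41, 49] -> 3
  [-31, -25, -16, -49, 3, 20, 21, 0] -> [-31, -25, -16, -49, 3, 20, 21, 0] -> [-49, -31, -25, -16, 0, 3, 20, 21] -> [0, 3, 20, 21] -> 0
  [-18, 8, -34, 32, 29, -34, 14] -> [-18, 8, -34, 32, 29, 14] -> [-34, -18, 8, 14, 29, 32] -> [8, 14, 29, 32] -> 8
  [-24, 2, 32] -> [-24, 2, 32] -> [-24, 2, 32] -> [2, 32] -> 2
  [-14, -5, 13, 3, -13, -44, -28, 26] -> [-14, -5, 13, 3, -13, -44, -28, 26] -> [-44, -28, -14, -13, -5, 3, 13, 26] -> [-5, 3, 13, 26] -> -5
  [46, 50, 21, -21, -32, -8, -41] -> [46, 50, 21, -21, -32, -8, -41] -> [-41, -32, -21, -8, 21, 46, 50] -> [-8, 21, 46, 50] -> -8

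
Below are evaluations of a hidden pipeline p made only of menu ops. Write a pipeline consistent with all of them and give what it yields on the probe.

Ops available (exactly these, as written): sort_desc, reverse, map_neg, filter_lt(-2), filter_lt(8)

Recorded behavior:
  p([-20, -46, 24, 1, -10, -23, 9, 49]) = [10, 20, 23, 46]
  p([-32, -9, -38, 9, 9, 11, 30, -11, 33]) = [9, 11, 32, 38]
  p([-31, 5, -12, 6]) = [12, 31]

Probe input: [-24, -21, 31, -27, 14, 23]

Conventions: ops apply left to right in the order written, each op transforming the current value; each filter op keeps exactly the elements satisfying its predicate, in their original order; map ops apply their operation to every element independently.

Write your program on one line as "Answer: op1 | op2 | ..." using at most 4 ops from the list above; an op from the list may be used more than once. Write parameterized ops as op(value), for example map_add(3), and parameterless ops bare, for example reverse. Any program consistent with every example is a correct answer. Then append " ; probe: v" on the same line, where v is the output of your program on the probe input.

filter_lt(-2) | sort_desc | map_neg ; probe: [21, 24, 27]

Check, running the answer program on each example:
  [-20, -46, 24, 1, -10, -23, 9, 49] -> [-20, -46, -10, -23] -> [-10, -20, -23, -46] -> [10, 20, 23, 46]
  [-32, -9, -38, 9, 9, 11, 30, -11, 33] -> [-32, -9, -38, -11] -> [-9, -11, -32, -38] -> [9, 11, 32, 38]
  [-31, 5, -12, 6] -> [-31, -12] -> [-12, -31] -> [12, 31]
  probe: [-24, -21, 31, -27, 14, 23] -> [-24, -21, -27] -> [-21, -24, -27] -> [21, 24, 27]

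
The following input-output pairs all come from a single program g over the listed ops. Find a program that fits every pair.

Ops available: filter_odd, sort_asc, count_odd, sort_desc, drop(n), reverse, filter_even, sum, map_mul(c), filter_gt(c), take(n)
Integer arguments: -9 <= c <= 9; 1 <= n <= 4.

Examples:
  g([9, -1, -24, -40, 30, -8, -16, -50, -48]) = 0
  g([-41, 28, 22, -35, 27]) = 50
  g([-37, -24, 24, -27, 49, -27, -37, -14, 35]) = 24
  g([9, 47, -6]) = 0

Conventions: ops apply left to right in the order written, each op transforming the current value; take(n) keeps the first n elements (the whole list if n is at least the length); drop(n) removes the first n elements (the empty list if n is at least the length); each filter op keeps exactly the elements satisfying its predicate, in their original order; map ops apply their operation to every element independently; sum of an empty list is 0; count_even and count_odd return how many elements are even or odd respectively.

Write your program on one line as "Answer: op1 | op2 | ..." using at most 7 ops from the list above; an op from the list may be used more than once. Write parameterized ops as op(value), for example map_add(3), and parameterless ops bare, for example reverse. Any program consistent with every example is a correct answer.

take(4) | filter_gt(-1) | sort_desc | reverse | filter_even | sum

Check, running the answer program on each example:
  [9, -1, -24, -40, 30, -8, -16, -50, -48] -> [9, -1, -24, -40] -> [9] -> [9] -> [9] -> [] -> 0
  [-41, 28, 22, -35, 27] -> [-41, 28, 22, -35] -> [28, 22] -> [28, 22] -> [22, 28] -> [22, 28] -> 50
  [-37, -24, 24, -27, 49, -27, -37, -14, 35] -> [-37, -24, 24, -27] -> [24] -> [24] -> [24] -> [24] -> 24
  [9, 47, -6] -> [9, 47, -6] -> [9, 47] -> [47, 9] -> [9, 47] -> [] -> 0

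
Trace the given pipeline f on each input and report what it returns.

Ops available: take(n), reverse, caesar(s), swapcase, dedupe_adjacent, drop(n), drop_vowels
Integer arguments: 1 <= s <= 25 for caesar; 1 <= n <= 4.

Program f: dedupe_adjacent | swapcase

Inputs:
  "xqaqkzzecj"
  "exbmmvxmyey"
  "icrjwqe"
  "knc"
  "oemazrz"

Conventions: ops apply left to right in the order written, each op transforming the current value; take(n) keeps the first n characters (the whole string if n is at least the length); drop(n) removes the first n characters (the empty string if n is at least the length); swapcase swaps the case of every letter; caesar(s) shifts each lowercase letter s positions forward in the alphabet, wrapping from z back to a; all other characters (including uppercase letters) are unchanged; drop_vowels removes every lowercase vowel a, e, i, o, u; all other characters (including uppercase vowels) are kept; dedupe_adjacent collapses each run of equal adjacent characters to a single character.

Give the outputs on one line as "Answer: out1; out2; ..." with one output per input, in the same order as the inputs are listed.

Execution, op by op:
  "xqaqkzzecj" -> "xqaqkzecj" -> "XQAQKZECJ"
  "exbmmvxmyey" -> "exbmvxmyey" -> "EXBMVXMYEY"
  "icrjwqe" -> "icrjwqe" -> "ICRJWQE"
  "knc" -> "knc" -> "KNC"
  "oemazrz" -> "oemazrz" -> "OEMAZRZ"

"XQAQKZECJ"; "EXBMVXMYEY"; "ICRJWQE"; "KNC"; "OEMAZRZ"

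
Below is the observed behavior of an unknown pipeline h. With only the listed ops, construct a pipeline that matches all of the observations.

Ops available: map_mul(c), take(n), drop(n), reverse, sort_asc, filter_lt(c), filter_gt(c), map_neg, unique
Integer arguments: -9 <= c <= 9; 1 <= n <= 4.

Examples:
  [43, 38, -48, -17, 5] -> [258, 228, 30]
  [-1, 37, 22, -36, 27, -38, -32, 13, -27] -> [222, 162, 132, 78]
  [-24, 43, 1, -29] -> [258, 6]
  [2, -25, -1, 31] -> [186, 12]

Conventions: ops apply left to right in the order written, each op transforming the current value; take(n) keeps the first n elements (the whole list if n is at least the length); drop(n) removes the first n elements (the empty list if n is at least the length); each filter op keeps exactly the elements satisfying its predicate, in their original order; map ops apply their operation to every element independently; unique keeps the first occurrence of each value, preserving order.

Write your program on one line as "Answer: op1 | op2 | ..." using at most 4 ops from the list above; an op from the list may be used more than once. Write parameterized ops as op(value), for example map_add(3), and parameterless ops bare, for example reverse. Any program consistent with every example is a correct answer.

sort_asc | reverse | map_mul(6) | filter_gt(2)

Check, running the answer program on each example:
  [43, 38, -48, -17, 5] -> [-48, -17, 5, 38, 43] -> [43, 38, 5, -17, -48] -> [258, 228, 30, -102, -288] -> [258, 228, 30]
  [-1, 37, 22, -36, 27, -38, -32, 13, -27] -> [-38, -36, -32, -27, -1, 13, 22, 27, 37] -> [37, 27, 22, 13, -1, -27, -32, -36, -38] -> [222, 162, 132, 78, -6, -162, -192, -216, -228] -> [222, 162, 132, 78]
  [-24, 43, 1, -29] -> [-29, -24, 1, 43] -> [43, 1, -24, -29] -> [258, 6, -144, -174] -> [258, 6]
  [2, -25, -1, 31] -> [-25, -1, 2, 31] -> [31, 2, -1, -25] -> [186, 12, -6, -150] -> [186, 12]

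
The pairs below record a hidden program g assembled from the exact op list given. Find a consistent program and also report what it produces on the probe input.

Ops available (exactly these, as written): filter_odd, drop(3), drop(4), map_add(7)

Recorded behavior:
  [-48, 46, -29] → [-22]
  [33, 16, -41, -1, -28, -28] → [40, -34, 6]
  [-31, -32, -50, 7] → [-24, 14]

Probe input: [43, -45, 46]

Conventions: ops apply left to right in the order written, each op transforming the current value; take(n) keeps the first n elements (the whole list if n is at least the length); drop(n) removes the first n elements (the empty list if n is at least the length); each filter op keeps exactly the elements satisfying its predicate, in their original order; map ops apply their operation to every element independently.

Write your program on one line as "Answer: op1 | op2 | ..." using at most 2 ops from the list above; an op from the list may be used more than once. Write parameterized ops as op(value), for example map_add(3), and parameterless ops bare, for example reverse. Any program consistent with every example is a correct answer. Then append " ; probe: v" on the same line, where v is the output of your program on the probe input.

filter_odd | map_add(7) ; probe: [50, -38]

Check, running the answer program on each example:
  [-48, 46, -29] -> [-29] -> [-22]
  [33, 16, -41, -1, -28, -28] -> [33, -41, -1] -> [40, -34, 6]
  [-31, -32, -50, 7] -> [-31, 7] -> [-24, 14]
  probe: [43, -45, 46] -> [43, -45] -> [50, -38]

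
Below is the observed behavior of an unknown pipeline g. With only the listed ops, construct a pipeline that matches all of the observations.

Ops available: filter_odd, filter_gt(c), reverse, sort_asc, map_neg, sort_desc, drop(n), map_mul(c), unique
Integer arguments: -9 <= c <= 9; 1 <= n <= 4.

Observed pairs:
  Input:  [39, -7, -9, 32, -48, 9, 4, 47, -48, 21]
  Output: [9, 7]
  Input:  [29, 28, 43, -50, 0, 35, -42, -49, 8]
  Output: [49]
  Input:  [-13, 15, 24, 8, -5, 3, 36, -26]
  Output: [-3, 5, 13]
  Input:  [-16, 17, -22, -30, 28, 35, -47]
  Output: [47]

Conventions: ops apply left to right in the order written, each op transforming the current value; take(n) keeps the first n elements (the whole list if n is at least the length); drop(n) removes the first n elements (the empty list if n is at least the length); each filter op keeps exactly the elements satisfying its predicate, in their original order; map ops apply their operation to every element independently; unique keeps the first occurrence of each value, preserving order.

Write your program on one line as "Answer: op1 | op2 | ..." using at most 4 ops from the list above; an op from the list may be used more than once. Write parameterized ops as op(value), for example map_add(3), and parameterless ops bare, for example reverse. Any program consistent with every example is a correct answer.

filter_odd | map_neg | reverse | filter_gt(-8)

Check, running the answer program on each example:
  [39, -7, -9, 32, -48, 9, 4, 47, -48, 21] -> [39, -7, -9, 9, 47, 21] -> [-39, 7, 9, -9, -47, -21] -> [-21, -47, -9, 9, 7, -39] -> [9, 7]
  [29, 28, 43, -50, 0, 35, -42, -49, 8] -> [29, 43, 35, -49] -> [-29, -43, -35, 49] -> [49, -35, -43, -29] -> [49]
  [-13, 15, 24, 8, -5, 3, 36, -26] -> [-13, 15, -5, 3] -> [13, -15, 5, -3] -> [-3, 5, -15, 13] -> [-3, 5, 13]
  [-16, 17, -22, -30, 28, 35, -47] -> [17, 35, -47] -> [-17, -35, 47] -> [47, -35, -17] -> [47]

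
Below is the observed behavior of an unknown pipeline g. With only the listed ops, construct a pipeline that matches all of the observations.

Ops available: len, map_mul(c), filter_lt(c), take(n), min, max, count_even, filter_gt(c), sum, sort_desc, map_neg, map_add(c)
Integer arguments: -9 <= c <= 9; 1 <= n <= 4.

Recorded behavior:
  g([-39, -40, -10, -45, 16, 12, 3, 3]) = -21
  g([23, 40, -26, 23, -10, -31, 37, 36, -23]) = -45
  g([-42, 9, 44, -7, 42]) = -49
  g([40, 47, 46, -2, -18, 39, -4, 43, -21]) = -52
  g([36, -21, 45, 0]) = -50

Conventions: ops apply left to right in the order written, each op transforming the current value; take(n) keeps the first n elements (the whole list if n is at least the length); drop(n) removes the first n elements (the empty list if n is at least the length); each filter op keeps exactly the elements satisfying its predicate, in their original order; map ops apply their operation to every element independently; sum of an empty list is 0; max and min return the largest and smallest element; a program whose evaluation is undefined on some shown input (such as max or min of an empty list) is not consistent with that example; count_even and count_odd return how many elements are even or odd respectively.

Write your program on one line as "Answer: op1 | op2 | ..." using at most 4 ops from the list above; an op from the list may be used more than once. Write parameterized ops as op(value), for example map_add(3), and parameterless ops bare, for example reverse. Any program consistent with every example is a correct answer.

map_add(5) | map_neg | sort_desc | min

Check, running the answer program on each example:
  [-39, -40, -10, -45, 16, 12, 3, 3] -> [-34, -35, -5, -40, 21, 17, 8, 8] -> [34, 35, 5, 40, -21, -17, -8, -8] -> [40, 35, 34, 5, -8, -8, -17, -21] -> -21
  [23, 40, -26, 23, -10, -31, 37, 36, -23] -> [28, 45, -21, 28, -5, -26, 42, 41, -18] -> [-28, -45, 21, -28, 5, 26, -42, -41, 18] -> [26, 21, 18, 5, -28, -28, -41, -42, -45] -> -45
  [-42, 9, 44, -7, 42] -> [-37, 14, 49, -2, 47] -> [37, -14, -49, 2, -47] -> [37, 2, -14, -47, -49] -> -49
  [40, 47, 46, -2, -18, 39, -4, 43, -21] -> [45, 52, 51, 3, -13, 44, 1, 48, -16] -> [-45, -52, -51, -3, 13, -44, -1, -48, 16] -> [16, 13, -1, -3, -44, -45, -48, -51, -52] -> -52
  [36, -21, 45, 0] -> [41, -16, 50, 5] -> [-41, 16, -50, -5] -> [16, -5, -41, -50] -> -50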